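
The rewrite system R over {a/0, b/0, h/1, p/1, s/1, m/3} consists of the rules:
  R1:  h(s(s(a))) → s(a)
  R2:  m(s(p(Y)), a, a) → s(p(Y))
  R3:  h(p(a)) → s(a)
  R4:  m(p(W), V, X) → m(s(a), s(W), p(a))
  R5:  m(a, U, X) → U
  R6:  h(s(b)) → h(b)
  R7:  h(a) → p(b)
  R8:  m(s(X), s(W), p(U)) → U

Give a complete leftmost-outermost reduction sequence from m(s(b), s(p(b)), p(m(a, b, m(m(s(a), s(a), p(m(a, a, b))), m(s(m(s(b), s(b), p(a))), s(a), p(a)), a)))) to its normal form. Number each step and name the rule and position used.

1. m(s(b), s(p(b)), p(m(a, b, m(m(s(a), s(a), p(m(a, a, b))), m(s(m(s(b), s(b), p(a))), s(a), p(a)), a))))  →  m(a, b, m(m(s(a), s(a), p(m(a, a, b))), m(s(m(s(b), s(b), p(a))), s(a), p(a)), a))   [R8 at ε]
2. m(a, b, m(m(s(a), s(a), p(m(a, a, b))), m(s(m(s(b), s(b), p(a))), s(a), p(a)), a))  →  b   [R5 at ε]

b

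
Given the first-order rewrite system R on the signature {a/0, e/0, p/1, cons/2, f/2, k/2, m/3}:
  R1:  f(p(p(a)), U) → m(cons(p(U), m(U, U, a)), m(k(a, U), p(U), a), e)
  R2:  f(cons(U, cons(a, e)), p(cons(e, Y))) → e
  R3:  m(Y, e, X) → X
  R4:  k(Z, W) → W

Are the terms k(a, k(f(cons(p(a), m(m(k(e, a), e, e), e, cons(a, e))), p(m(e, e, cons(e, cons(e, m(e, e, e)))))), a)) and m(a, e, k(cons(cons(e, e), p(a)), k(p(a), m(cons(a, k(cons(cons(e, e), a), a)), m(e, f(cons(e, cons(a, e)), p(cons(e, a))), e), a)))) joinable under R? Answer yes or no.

Reduce t₁ = k(a, k(f(cons(p(a), m(m(k(e, a), e, e), e, cons(a, e))), p(m(e, e, cons(e, cons(e, m(e, e, e)))))), a)):
1. k(a, k(f(cons(p(a), m(m(k(e, a), e, e), e, cons(a, e))), p(m(e, e, cons(e, cons(e, m(e, e, e)))))), a))  →  k(f(cons(p(a), m(m(k(e, a), e, e), e, cons(a, e))), p(m(e, e, cons(e, cons(e, m(e, e, e)))))), a)   [R4 at ε]
2. k(f(cons(p(a), m(m(k(e, a), e, e), e, cons(a, e))), p(m(e, e, cons(e, cons(e, m(e, e, e)))))), a)  →  a   [R4 at ε]

Reduce t₂ = m(a, e, k(cons(cons(e, e), p(a)), k(p(a), m(cons(a, k(cons(cons(e, e), a), a)), m(e, f(cons(e, cons(a, e)), p(cons(e, a))), e), a)))):
1. m(a, e, k(cons(cons(e, e), p(a)), k(p(a), m(cons(a, k(cons(cons(e, e), a), a)), m(e, f(cons(e, cons(a, e)), p(cons(e, a))), e), a))))  →  k(cons(cons(e, e), p(a)), k(p(a), m(cons(a, k(cons(cons(e, e), a), a)), m(e, f(cons(e, cons(a, e)), p(cons(e, a))), e), a)))   [R3 at ε]
2. k(cons(cons(e, e), p(a)), k(p(a), m(cons(a, k(cons(cons(e, e), a), a)), m(e, f(cons(e, cons(a, e)), p(cons(e, a))), e), a)))  →  k(p(a), m(cons(a, k(cons(cons(e, e), a), a)), m(e, f(cons(e, cons(a, e)), p(cons(e, a))), e), a))   [R4 at ε]
3. k(p(a), m(cons(a, k(cons(cons(e, e), a), a)), m(e, f(cons(e, cons(a, e)), p(cons(e, a))), e), a))  →  m(cons(a, k(cons(cons(e, e), a), a)), m(e, f(cons(e, cons(a, e)), p(cons(e, a))), e), a)   [R4 at ε]
4. m(cons(a, k(cons(cons(e, e), a), a)), m(e, f(cons(e, cons(a, e)), p(cons(e, a))), e), a)  →  m(cons(a, a), m(e, f(cons(e, cons(a, e)), p(cons(e, a))), e), a)   [R4 at 1.2]
5. m(cons(a, a), m(e, f(cons(e, cons(a, e)), p(cons(e, a))), e), a)  →  m(cons(a, a), m(e, e, e), a)   [R2 at 2.2]
6. m(cons(a, a), m(e, e, e), a)  →  m(cons(a, a), e, a)   [R3 at 2]
7. m(cons(a, a), e, a)  →  a   [R3 at ε]

yes — NF(t₁) = a, NF(t₂) = a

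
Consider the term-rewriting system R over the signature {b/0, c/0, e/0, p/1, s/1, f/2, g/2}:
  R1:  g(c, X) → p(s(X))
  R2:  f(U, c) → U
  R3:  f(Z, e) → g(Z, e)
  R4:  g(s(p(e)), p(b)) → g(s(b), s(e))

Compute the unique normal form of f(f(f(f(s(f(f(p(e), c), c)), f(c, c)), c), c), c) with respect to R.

1. f(f(f(f(s(f(f(p(e), c), c)), f(c, c)), c), c), c)  →  f(f(f(s(f(f(p(e), c), c)), f(c, c)), c), c)   [R2 at ε]
2. f(f(f(s(f(f(p(e), c), c)), f(c, c)), c), c)  →  f(f(s(f(f(p(e), c), c)), f(c, c)), c)   [R2 at ε]
3. f(f(s(f(f(p(e), c), c)), f(c, c)), c)  →  f(s(f(f(p(e), c), c)), f(c, c))   [R2 at ε]
4. f(s(f(f(p(e), c), c)), f(c, c))  →  f(s(f(p(e), c)), f(c, c))   [R2 at 1.1]
5. f(s(f(p(e), c)), f(c, c))  →  f(s(p(e)), f(c, c))   [R2 at 1.1]
6. f(s(p(e)), f(c, c))  →  f(s(p(e)), c)   [R2 at 2]
7. f(s(p(e)), c)  →  s(p(e))   [R2 at ε]

s(p(e))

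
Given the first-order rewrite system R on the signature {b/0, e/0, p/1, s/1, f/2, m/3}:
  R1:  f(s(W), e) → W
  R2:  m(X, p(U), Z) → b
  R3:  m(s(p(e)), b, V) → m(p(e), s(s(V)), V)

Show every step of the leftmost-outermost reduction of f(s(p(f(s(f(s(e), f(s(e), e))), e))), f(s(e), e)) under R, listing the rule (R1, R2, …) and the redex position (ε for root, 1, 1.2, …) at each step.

1. f(s(p(f(s(f(s(e), f(s(e), e))), e))), f(s(e), e))  →  f(s(p(f(s(e), f(s(e), e)))), f(s(e), e))   [R1 at 1.1.1]
2. f(s(p(f(s(e), f(s(e), e)))), f(s(e), e))  →  f(s(p(f(s(e), e))), f(s(e), e))   [R1 at 1.1.1.2]
3. f(s(p(f(s(e), e))), f(s(e), e))  →  f(s(p(e)), f(s(e), e))   [R1 at 1.1.1]
4. f(s(p(e)), f(s(e), e))  →  f(s(p(e)), e)   [R1 at 2]
5. f(s(p(e)), e)  →  p(e)   [R1 at ε]

p(e)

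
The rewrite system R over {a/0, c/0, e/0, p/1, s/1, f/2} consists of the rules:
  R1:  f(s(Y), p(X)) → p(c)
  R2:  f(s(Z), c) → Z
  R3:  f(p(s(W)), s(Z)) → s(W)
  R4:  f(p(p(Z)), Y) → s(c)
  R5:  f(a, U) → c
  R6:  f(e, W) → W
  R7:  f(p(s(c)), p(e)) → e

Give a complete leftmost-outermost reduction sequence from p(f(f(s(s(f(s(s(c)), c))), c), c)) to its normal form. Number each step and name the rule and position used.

1. p(f(f(s(s(f(s(s(c)), c))), c), c))  →  p(f(s(f(s(s(c)), c)), c))   [R2 at 1.1]
2. p(f(s(f(s(s(c)), c)), c))  →  p(f(s(s(c)), c))   [R2 at 1]
3. p(f(s(s(c)), c))  →  p(s(c))   [R2 at 1]

p(s(c))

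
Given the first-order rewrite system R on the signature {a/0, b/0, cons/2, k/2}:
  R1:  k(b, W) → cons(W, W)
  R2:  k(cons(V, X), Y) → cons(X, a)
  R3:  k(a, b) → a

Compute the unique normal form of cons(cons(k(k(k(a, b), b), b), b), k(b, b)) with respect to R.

cons(cons(a, b), cons(b, b))

1. cons(cons(k(k(k(a, b), b), b), b), k(b, b))  →  cons(cons(k(k(a, b), b), b), k(b, b))   [R3 at 1.1.1.1]
2. cons(cons(k(k(a, b), b), b), k(b, b))  →  cons(cons(k(a, b), b), k(b, b))   [R3 at 1.1.1]
3. cons(cons(k(a, b), b), k(b, b))  →  cons(cons(a, b), k(b, b))   [R3 at 1.1]
4. cons(cons(a, b), k(b, b))  →  cons(cons(a, b), cons(b, b))   [R1 at 2]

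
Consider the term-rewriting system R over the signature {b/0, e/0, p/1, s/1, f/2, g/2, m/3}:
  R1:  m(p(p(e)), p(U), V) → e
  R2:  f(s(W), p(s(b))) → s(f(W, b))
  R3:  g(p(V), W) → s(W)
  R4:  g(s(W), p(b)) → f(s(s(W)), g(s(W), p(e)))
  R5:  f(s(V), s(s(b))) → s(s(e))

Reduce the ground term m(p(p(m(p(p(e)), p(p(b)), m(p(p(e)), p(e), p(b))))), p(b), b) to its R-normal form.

1. m(p(p(m(p(p(e)), p(p(b)), m(p(p(e)), p(e), p(b))))), p(b), b)  →  m(p(p(e)), p(b), b)   [R1 at 1.1.1]
2. m(p(p(e)), p(b), b)  →  e   [R1 at ε]

e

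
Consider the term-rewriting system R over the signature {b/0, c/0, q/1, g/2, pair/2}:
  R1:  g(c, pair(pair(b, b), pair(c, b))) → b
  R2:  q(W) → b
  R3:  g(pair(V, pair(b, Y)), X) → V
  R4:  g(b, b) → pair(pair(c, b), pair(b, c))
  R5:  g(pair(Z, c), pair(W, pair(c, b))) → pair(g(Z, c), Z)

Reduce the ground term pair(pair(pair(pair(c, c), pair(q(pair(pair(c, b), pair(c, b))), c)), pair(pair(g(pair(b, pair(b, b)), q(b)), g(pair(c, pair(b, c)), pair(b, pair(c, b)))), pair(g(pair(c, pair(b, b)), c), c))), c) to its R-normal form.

1. pair(pair(pair(pair(c, c), pair(q(pair(pair(c, b), pair(c, b))), c)), pair(pair(g(pair(b, pair(b, b)), q(b)), g(pair(c, pair(b, c)), pair(b, pair(c, b)))), pair(g(pair(c, pair(b, b)), c), c))), c)  →  pair(pair(pair(pair(c, c), pair(b, c)), pair(pair(g(pair(b, pair(b, b)), q(b)), g(pair(c, pair(b, c)), pair(b, pair(c, b)))), pair(g(pair(c, pair(b, b)), c), c))), c)   [R2 at 1.1.2.1]
2. pair(pair(pair(pair(c, c), pair(b, c)), pair(pair(g(pair(b, pair(b, b)), q(b)), g(pair(c, pair(b, c)), pair(b, pair(c, b)))), pair(g(pair(c, pair(b, b)), c), c))), c)  →  pair(pair(pair(pair(c, c), pair(b, c)), pair(pair(b, g(pair(c, pair(b, c)), pair(b, pair(c, b)))), pair(g(pair(c, pair(b, b)), c), c))), c)   [R3 at 1.2.1.1]
3. pair(pair(pair(pair(c, c), pair(b, c)), pair(pair(b, g(pair(c, pair(b, c)), pair(b, pair(c, b)))), pair(g(pair(c, pair(b, b)), c), c))), c)  →  pair(pair(pair(pair(c, c), pair(b, c)), pair(pair(b, c), pair(g(pair(c, pair(b, b)), c), c))), c)   [R3 at 1.2.1.2]
4. pair(pair(pair(pair(c, c), pair(b, c)), pair(pair(b, c), pair(g(pair(c, pair(b, b)), c), c))), c)  →  pair(pair(pair(pair(c, c), pair(b, c)), pair(pair(b, c), pair(c, c))), c)   [R3 at 1.2.2.1]

pair(pair(pair(pair(c, c), pair(b, c)), pair(pair(b, c), pair(c, c))), c)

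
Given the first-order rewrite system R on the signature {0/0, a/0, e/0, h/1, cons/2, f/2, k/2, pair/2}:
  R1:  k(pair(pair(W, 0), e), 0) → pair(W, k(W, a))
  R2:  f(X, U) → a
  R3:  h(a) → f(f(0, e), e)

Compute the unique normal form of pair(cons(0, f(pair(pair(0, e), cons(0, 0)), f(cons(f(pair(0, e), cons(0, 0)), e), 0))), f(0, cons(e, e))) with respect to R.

1. pair(cons(0, f(pair(pair(0, e), cons(0, 0)), f(cons(f(pair(0, e), cons(0, 0)), e), 0))), f(0, cons(e, e)))  →  pair(cons(0, a), f(0, cons(e, e)))   [R2 at 1.2]
2. pair(cons(0, a), f(0, cons(e, e)))  →  pair(cons(0, a), a)   [R2 at 2]

pair(cons(0, a), a)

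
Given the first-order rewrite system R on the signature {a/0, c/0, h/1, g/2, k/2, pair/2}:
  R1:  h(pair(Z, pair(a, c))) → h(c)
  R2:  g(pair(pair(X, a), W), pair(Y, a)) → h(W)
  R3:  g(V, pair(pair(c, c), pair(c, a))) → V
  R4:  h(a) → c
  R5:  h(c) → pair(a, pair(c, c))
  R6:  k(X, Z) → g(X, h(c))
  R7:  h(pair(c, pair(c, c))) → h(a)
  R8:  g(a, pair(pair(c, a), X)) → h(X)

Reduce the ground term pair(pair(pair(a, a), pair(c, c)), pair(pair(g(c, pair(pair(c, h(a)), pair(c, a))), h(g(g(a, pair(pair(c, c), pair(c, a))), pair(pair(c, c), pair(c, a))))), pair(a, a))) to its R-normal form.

pair(pair(pair(a, a), pair(c, c)), pair(pair(c, c), pair(a, a)))

1. pair(pair(pair(a, a), pair(c, c)), pair(pair(g(c, pair(pair(c, h(a)), pair(c, a))), h(g(g(a, pair(pair(c, c), pair(c, a))), pair(pair(c, c), pair(c, a))))), pair(a, a)))  →  pair(pair(pair(a, a), pair(c, c)), pair(pair(g(c, pair(pair(c, c), pair(c, a))), h(g(g(a, pair(pair(c, c), pair(c, a))), pair(pair(c, c), pair(c, a))))), pair(a, a)))   [R4 at 2.1.1.2.1.2]
2. pair(pair(pair(a, a), pair(c, c)), pair(pair(g(c, pair(pair(c, c), pair(c, a))), h(g(g(a, pair(pair(c, c), pair(c, a))), pair(pair(c, c), pair(c, a))))), pair(a, a)))  →  pair(pair(pair(a, a), pair(c, c)), pair(pair(c, h(g(g(a, pair(pair(c, c), pair(c, a))), pair(pair(c, c), pair(c, a))))), pair(a, a)))   [R3 at 2.1.1]
3. pair(pair(pair(a, a), pair(c, c)), pair(pair(c, h(g(g(a, pair(pair(c, c), pair(c, a))), pair(pair(c, c), pair(c, a))))), pair(a, a)))  →  pair(pair(pair(a, a), pair(c, c)), pair(pair(c, h(g(a, pair(pair(c, c), pair(c, a))))), pair(a, a)))   [R3 at 2.1.2.1]
4. pair(pair(pair(a, a), pair(c, c)), pair(pair(c, h(g(a, pair(pair(c, c), pair(c, a))))), pair(a, a)))  →  pair(pair(pair(a, a), pair(c, c)), pair(pair(c, h(a)), pair(a, a)))   [R3 at 2.1.2.1]
5. pair(pair(pair(a, a), pair(c, c)), pair(pair(c, h(a)), pair(a, a)))  →  pair(pair(pair(a, a), pair(c, c)), pair(pair(c, c), pair(a, a)))   [R4 at 2.1.2]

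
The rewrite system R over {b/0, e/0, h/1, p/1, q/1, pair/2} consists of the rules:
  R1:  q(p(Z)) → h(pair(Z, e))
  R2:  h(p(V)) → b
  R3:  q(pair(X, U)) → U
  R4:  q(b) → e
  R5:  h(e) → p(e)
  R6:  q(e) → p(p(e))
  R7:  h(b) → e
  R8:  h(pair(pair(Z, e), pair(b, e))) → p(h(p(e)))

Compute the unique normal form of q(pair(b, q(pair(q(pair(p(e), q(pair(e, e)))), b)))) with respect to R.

1. q(pair(b, q(pair(q(pair(p(e), q(pair(e, e)))), b))))  →  q(pair(q(pair(p(e), q(pair(e, e)))), b))   [R3 at ε]
2. q(pair(q(pair(p(e), q(pair(e, e)))), b))  →  b   [R3 at ε]

b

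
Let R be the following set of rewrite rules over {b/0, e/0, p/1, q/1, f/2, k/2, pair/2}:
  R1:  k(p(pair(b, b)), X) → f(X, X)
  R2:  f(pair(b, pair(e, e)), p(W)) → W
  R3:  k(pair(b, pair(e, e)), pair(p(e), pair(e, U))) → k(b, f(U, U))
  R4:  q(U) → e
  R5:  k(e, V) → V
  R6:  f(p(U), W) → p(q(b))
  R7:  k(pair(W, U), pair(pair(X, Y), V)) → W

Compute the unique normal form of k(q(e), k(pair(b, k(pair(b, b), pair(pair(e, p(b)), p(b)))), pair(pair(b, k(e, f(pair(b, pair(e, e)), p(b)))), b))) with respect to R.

b

1. k(q(e), k(pair(b, k(pair(b, b), pair(pair(e, p(b)), p(b)))), pair(pair(b, k(e, f(pair(b, pair(e, e)), p(b)))), b)))  →  k(e, k(pair(b, k(pair(b, b), pair(pair(e, p(b)), p(b)))), pair(pair(b, k(e, f(pair(b, pair(e, e)), p(b)))), b)))   [R4 at 1]
2. k(e, k(pair(b, k(pair(b, b), pair(pair(e, p(b)), p(b)))), pair(pair(b, k(e, f(pair(b, pair(e, e)), p(b)))), b)))  →  k(pair(b, k(pair(b, b), pair(pair(e, p(b)), p(b)))), pair(pair(b, k(e, f(pair(b, pair(e, e)), p(b)))), b))   [R5 at ε]
3. k(pair(b, k(pair(b, b), pair(pair(e, p(b)), p(b)))), pair(pair(b, k(e, f(pair(b, pair(e, e)), p(b)))), b))  →  b   [R7 at ε]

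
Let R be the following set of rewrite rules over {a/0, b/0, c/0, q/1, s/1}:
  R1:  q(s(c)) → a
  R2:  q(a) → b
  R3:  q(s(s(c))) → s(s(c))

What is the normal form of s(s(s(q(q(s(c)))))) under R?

s(s(s(b)))

1. s(s(s(q(q(s(c))))))  →  s(s(s(q(a))))   [R1 at 1.1.1.1]
2. s(s(s(q(a))))  →  s(s(s(b)))   [R2 at 1.1.1]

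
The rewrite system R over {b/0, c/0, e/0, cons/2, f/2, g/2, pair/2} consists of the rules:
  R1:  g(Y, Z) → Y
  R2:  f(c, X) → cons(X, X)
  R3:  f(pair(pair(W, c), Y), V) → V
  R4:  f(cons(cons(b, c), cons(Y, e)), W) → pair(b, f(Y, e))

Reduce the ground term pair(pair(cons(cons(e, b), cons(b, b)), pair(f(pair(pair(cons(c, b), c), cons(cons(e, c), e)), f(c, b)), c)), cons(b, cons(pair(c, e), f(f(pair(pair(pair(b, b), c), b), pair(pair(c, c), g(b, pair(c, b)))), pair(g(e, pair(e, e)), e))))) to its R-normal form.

1. pair(pair(cons(cons(e, b), cons(b, b)), pair(f(pair(pair(cons(c, b), c), cons(cons(e, c), e)), f(c, b)), c)), cons(b, cons(pair(c, e), f(f(pair(pair(pair(b, b), c), b), pair(pair(c, c), g(b, pair(c, b)))), pair(g(e, pair(e, e)), e)))))  →  pair(pair(cons(cons(e, b), cons(b, b)), pair(f(c, b), c)), cons(b, cons(pair(c, e), f(f(pair(pair(pair(b, b), c), b), pair(pair(c, c), g(b, pair(c, b)))), pair(g(e, pair(e, e)), e)))))   [R3 at 1.2.1]
2. pair(pair(cons(cons(e, b), cons(b, b)), pair(f(c, b), c)), cons(b, cons(pair(c, e), f(f(pair(pair(pair(b, b), c), b), pair(pair(c, c), g(b, pair(c, b)))), pair(g(e, pair(e, e)), e)))))  →  pair(pair(cons(cons(e, b), cons(b, b)), pair(cons(b, b), c)), cons(b, cons(pair(c, e), f(f(pair(pair(pair(b, b), c), b), pair(pair(c, c), g(b, pair(c, b)))), pair(g(e, pair(e, e)), e)))))   [R2 at 1.2.1]
3. pair(pair(cons(cons(e, b), cons(b, b)), pair(cons(b, b), c)), cons(b, cons(pair(c, e), f(f(pair(pair(pair(b, b), c), b), pair(pair(c, c), g(b, pair(c, b)))), pair(g(e, pair(e, e)), e)))))  →  pair(pair(cons(cons(e, b), cons(b, b)), pair(cons(b, b), c)), cons(b, cons(pair(c, e), f(pair(pair(c, c), g(b, pair(c, b))), pair(g(e, pair(e, e)), e)))))   [R3 at 2.2.2.1]
4. pair(pair(cons(cons(e, b), cons(b, b)), pair(cons(b, b), c)), cons(b, cons(pair(c, e), f(pair(pair(c, c), g(b, pair(c, b))), pair(g(e, pair(e, e)), e)))))  →  pair(pair(cons(cons(e, b), cons(b, b)), pair(cons(b, b), c)), cons(b, cons(pair(c, e), pair(g(e, pair(e, e)), e))))   [R3 at 2.2.2]
5. pair(pair(cons(cons(e, b), cons(b, b)), pair(cons(b, b), c)), cons(b, cons(pair(c, e), pair(g(e, pair(e, e)), e))))  →  pair(pair(cons(cons(e, b), cons(b, b)), pair(cons(b, b), c)), cons(b, cons(pair(c, e), pair(e, e))))   [R1 at 2.2.2.1]

pair(pair(cons(cons(e, b), cons(b, b)), pair(cons(b, b), c)), cons(b, cons(pair(c, e), pair(e, e))))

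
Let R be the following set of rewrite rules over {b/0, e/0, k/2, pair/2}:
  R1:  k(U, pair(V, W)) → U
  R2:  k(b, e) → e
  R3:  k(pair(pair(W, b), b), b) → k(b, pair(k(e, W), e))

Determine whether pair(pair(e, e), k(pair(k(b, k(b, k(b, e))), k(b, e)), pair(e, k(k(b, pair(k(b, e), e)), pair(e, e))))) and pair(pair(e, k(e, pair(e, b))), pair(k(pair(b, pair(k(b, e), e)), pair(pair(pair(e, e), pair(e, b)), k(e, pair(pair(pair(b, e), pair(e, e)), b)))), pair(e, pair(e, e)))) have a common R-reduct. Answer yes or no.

Reduce t₁ = pair(pair(e, e), k(pair(k(b, k(b, k(b, e))), k(b, e)), pair(e, k(k(b, pair(k(b, e), e)), pair(e, e))))):
1. pair(pair(e, e), k(pair(k(b, k(b, k(b, e))), k(b, e)), pair(e, k(k(b, pair(k(b, e), e)), pair(e, e)))))  →  pair(pair(e, e), pair(k(b, k(b, k(b, e))), k(b, e)))   [R1 at 2]
2. pair(pair(e, e), pair(k(b, k(b, k(b, e))), k(b, e)))  →  pair(pair(e, e), pair(k(b, k(b, e)), k(b, e)))   [R2 at 2.1.2.2]
3. pair(pair(e, e), pair(k(b, k(b, e)), k(b, e)))  →  pair(pair(e, e), pair(k(b, e), k(b, e)))   [R2 at 2.1.2]
4. pair(pair(e, e), pair(k(b, e), k(b, e)))  →  pair(pair(e, e), pair(e, k(b, e)))   [R2 at 2.1]
5. pair(pair(e, e), pair(e, k(b, e)))  →  pair(pair(e, e), pair(e, e))   [R2 at 2.2]

Reduce t₂ = pair(pair(e, k(e, pair(e, b))), pair(k(pair(b, pair(k(b, e), e)), pair(pair(pair(e, e), pair(e, b)), k(e, pair(pair(pair(b, e), pair(e, e)), b)))), pair(e, pair(e, e)))):
1. pair(pair(e, k(e, pair(e, b))), pair(k(pair(b, pair(k(b, e), e)), pair(pair(pair(e, e), pair(e, b)), k(e, pair(pair(pair(b, e), pair(e, e)), b)))), pair(e, pair(e, e))))  →  pair(pair(e, e), pair(k(pair(b, pair(k(b, e), e)), pair(pair(pair(e, e), pair(e, b)), k(e, pair(pair(pair(b, e), pair(e, e)), b)))), pair(e, pair(e, e))))   [R1 at 1.2]
2. pair(pair(e, e), pair(k(pair(b, pair(k(b, e), e)), pair(pair(pair(e, e), pair(e, b)), k(e, pair(pair(pair(b, e), pair(e, e)), b)))), pair(e, pair(e, e))))  →  pair(pair(e, e), pair(pair(b, pair(k(b, e), e)), pair(e, pair(e, e))))   [R1 at 2.1]
3. pair(pair(e, e), pair(pair(b, pair(k(b, e), e)), pair(e, pair(e, e))))  →  pair(pair(e, e), pair(pair(b, pair(e, e)), pair(e, pair(e, e))))   [R2 at 2.1.2.1]

no — NF(t₁) = pair(pair(e, e), pair(e, e)), NF(t₂) = pair(pair(e, e), pair(pair(b, pair(e, e)), pair(e, pair(e, e))))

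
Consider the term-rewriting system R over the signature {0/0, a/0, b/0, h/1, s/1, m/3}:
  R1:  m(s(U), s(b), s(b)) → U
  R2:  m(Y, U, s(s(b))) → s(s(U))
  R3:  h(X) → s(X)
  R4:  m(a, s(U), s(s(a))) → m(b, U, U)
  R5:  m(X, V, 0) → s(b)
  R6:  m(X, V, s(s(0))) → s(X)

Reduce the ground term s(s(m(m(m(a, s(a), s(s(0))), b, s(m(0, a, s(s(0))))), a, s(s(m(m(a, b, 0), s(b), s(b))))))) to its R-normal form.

s(s(s(s(a))))

1. s(s(m(m(m(a, s(a), s(s(0))), b, s(m(0, a, s(s(0))))), a, s(s(m(m(a, b, 0), s(b), s(b)))))))  →  s(s(m(m(s(a), b, s(m(0, a, s(s(0))))), a, s(s(m(m(a, b, 0), s(b), s(b)))))))   [R6 at 1.1.1.1]
2. s(s(m(m(s(a), b, s(m(0, a, s(s(0))))), a, s(s(m(m(a, b, 0), s(b), s(b)))))))  →  s(s(m(m(s(a), b, s(s(0))), a, s(s(m(m(a, b, 0), s(b), s(b)))))))   [R6 at 1.1.1.3.1]
3. s(s(m(m(s(a), b, s(s(0))), a, s(s(m(m(a, b, 0), s(b), s(b)))))))  →  s(s(m(s(s(a)), a, s(s(m(m(a, b, 0), s(b), s(b)))))))   [R6 at 1.1.1]
4. s(s(m(s(s(a)), a, s(s(m(m(a, b, 0), s(b), s(b)))))))  →  s(s(m(s(s(a)), a, s(s(m(s(b), s(b), s(b)))))))   [R5 at 1.1.3.1.1.1]
5. s(s(m(s(s(a)), a, s(s(m(s(b), s(b), s(b)))))))  →  s(s(m(s(s(a)), a, s(s(b)))))   [R1 at 1.1.3.1.1]
6. s(s(m(s(s(a)), a, s(s(b)))))  →  s(s(s(s(a))))   [R2 at 1.1]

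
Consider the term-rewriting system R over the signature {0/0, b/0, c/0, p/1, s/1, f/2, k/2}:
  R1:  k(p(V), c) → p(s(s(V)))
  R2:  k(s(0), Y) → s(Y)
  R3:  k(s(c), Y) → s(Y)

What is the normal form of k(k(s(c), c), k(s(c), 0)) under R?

1. k(k(s(c), c), k(s(c), 0))  →  k(s(c), k(s(c), 0))   [R3 at 1]
2. k(s(c), k(s(c), 0))  →  s(k(s(c), 0))   [R3 at ε]
3. s(k(s(c), 0))  →  s(s(0))   [R3 at 1]

s(s(0))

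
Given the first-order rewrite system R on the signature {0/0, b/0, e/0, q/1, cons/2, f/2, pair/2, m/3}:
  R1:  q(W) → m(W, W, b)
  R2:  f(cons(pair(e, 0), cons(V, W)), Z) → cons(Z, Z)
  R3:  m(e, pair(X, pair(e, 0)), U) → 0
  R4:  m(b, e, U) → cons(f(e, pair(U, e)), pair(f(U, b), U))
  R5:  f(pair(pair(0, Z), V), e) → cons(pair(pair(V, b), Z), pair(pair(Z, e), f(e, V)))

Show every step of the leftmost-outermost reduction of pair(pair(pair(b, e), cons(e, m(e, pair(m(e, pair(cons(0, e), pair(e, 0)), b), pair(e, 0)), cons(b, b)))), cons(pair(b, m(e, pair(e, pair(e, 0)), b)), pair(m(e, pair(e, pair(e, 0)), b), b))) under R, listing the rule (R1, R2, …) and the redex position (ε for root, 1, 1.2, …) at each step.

1. pair(pair(pair(b, e), cons(e, m(e, pair(m(e, pair(cons(0, e), pair(e, 0)), b), pair(e, 0)), cons(b, b)))), cons(pair(b, m(e, pair(e, pair(e, 0)), b)), pair(m(e, pair(e, pair(e, 0)), b), b)))  →  pair(pair(pair(b, e), cons(e, 0)), cons(pair(b, m(e, pair(e, pair(e, 0)), b)), pair(m(e, pair(e, pair(e, 0)), b), b)))   [R3 at 1.2.2]
2. pair(pair(pair(b, e), cons(e, 0)), cons(pair(b, m(e, pair(e, pair(e, 0)), b)), pair(m(e, pair(e, pair(e, 0)), b), b)))  →  pair(pair(pair(b, e), cons(e, 0)), cons(pair(b, 0), pair(m(e, pair(e, pair(e, 0)), b), b)))   [R3 at 2.1.2]
3. pair(pair(pair(b, e), cons(e, 0)), cons(pair(b, 0), pair(m(e, pair(e, pair(e, 0)), b), b)))  →  pair(pair(pair(b, e), cons(e, 0)), cons(pair(b, 0), pair(0, b)))   [R3 at 2.2.1]

pair(pair(pair(b, e), cons(e, 0)), cons(pair(b, 0), pair(0, b)))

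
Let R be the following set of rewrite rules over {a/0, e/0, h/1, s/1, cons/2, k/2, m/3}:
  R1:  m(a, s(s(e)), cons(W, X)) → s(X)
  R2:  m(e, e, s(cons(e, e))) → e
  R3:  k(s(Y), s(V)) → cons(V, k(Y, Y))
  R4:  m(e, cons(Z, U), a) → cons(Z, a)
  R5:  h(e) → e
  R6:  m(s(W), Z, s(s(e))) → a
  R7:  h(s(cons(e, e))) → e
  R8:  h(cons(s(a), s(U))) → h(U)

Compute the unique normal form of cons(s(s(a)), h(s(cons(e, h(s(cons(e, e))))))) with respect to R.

cons(s(s(a)), e)

1. cons(s(s(a)), h(s(cons(e, h(s(cons(e, e)))))))  →  cons(s(s(a)), h(s(cons(e, e))))   [R7 at 2.1.1.2]
2. cons(s(s(a)), h(s(cons(e, e))))  →  cons(s(s(a)), e)   [R7 at 2]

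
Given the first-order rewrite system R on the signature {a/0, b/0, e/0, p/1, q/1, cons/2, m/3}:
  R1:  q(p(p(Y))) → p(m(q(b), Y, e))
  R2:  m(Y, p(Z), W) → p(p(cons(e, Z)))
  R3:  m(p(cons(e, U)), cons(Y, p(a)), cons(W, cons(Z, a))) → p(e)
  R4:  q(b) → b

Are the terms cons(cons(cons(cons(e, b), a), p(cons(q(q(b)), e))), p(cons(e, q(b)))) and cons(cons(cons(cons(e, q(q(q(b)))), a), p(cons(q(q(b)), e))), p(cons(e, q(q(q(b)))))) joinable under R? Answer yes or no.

yes — NF(t₁) = cons(cons(cons(cons(e, b), a), p(cons(b, e))), p(cons(e, b))), NF(t₂) = cons(cons(cons(cons(e, b), a), p(cons(b, e))), p(cons(e, b)))

Reduce t₁ = cons(cons(cons(cons(e, b), a), p(cons(q(q(b)), e))), p(cons(e, q(b)))):
1. cons(cons(cons(cons(e, b), a), p(cons(q(q(b)), e))), p(cons(e, q(b))))  →  cons(cons(cons(cons(e, b), a), p(cons(q(b), e))), p(cons(e, q(b))))   [R4 at 1.2.1.1.1]
2. cons(cons(cons(cons(e, b), a), p(cons(q(b), e))), p(cons(e, q(b))))  →  cons(cons(cons(cons(e, b), a), p(cons(b, e))), p(cons(e, q(b))))   [R4 at 1.2.1.1]
3. cons(cons(cons(cons(e, b), a), p(cons(b, e))), p(cons(e, q(b))))  →  cons(cons(cons(cons(e, b), a), p(cons(b, e))), p(cons(e, b)))   [R4 at 2.1.2]

Reduce t₂ = cons(cons(cons(cons(e, q(q(q(b)))), a), p(cons(q(q(b)), e))), p(cons(e, q(q(q(b)))))):
1. cons(cons(cons(cons(e, q(q(q(b)))), a), p(cons(q(q(b)), e))), p(cons(e, q(q(q(b))))))  →  cons(cons(cons(cons(e, q(q(b))), a), p(cons(q(q(b)), e))), p(cons(e, q(q(q(b))))))   [R4 at 1.1.1.2.1.1]
2. cons(cons(cons(cons(e, q(q(b))), a), p(cons(q(q(b)), e))), p(cons(e, q(q(q(b))))))  →  cons(cons(cons(cons(e, q(b)), a), p(cons(q(q(b)), e))), p(cons(e, q(q(q(b))))))   [R4 at 1.1.1.2.1]
3. cons(cons(cons(cons(e, q(b)), a), p(cons(q(q(b)), e))), p(cons(e, q(q(q(b))))))  →  cons(cons(cons(cons(e, b), a), p(cons(q(q(b)), e))), p(cons(e, q(q(q(b))))))   [R4 at 1.1.1.2]
4. cons(cons(cons(cons(e, b), a), p(cons(q(q(b)), e))), p(cons(e, q(q(q(b))))))  →  cons(cons(cons(cons(e, b), a), p(cons(q(b), e))), p(cons(e, q(q(q(b))))))   [R4 at 1.2.1.1.1]
5. cons(cons(cons(cons(e, b), a), p(cons(q(b), e))), p(cons(e, q(q(q(b))))))  →  cons(cons(cons(cons(e, b), a), p(cons(b, e))), p(cons(e, q(q(q(b))))))   [R4 at 1.2.1.1]
6. cons(cons(cons(cons(e, b), a), p(cons(b, e))), p(cons(e, q(q(q(b))))))  →  cons(cons(cons(cons(e, b), a), p(cons(b, e))), p(cons(e, q(q(b)))))   [R4 at 2.1.2.1.1]
7. cons(cons(cons(cons(e, b), a), p(cons(b, e))), p(cons(e, q(q(b)))))  →  cons(cons(cons(cons(e, b), a), p(cons(b, e))), p(cons(e, q(b))))   [R4 at 2.1.2.1]
8. cons(cons(cons(cons(e, b), a), p(cons(b, e))), p(cons(e, q(b))))  →  cons(cons(cons(cons(e, b), a), p(cons(b, e))), p(cons(e, b)))   [R4 at 2.1.2]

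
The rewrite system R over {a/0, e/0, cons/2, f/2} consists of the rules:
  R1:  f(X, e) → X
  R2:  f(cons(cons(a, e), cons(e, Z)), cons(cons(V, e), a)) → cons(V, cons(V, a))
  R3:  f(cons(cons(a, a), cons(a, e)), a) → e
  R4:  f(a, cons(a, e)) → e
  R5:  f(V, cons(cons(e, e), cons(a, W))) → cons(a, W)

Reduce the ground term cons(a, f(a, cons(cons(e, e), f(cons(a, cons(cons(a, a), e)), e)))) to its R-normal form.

1. cons(a, f(a, cons(cons(e, e), f(cons(a, cons(cons(a, a), e)), e))))  →  cons(a, f(a, cons(cons(e, e), cons(a, cons(cons(a, a), e)))))   [R1 at 2.2.2]
2. cons(a, f(a, cons(cons(e, e), cons(a, cons(cons(a, a), e)))))  →  cons(a, cons(a, cons(cons(a, a), e)))   [R5 at 2]

cons(a, cons(a, cons(cons(a, a), e)))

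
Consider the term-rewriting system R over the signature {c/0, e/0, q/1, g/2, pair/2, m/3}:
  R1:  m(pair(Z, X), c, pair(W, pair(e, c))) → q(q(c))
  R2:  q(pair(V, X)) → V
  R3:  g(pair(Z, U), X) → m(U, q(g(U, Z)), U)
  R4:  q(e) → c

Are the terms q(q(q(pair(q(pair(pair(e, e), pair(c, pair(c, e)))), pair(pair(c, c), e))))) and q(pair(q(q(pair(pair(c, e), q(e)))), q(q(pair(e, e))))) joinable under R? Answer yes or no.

Reduce t₁ = q(q(q(pair(q(pair(pair(e, e), pair(c, pair(c, e)))), pair(pair(c, c), e))))):
1. q(q(q(pair(q(pair(pair(e, e), pair(c, pair(c, e)))), pair(pair(c, c), e)))))  →  q(q(q(pair(pair(e, e), pair(c, pair(c, e))))))   [R2 at 1.1]
2. q(q(q(pair(pair(e, e), pair(c, pair(c, e))))))  →  q(q(pair(e, e)))   [R2 at 1.1]
3. q(q(pair(e, e)))  →  q(e)   [R2 at 1]
4. q(e)  →  c   [R4 at ε]

Reduce t₂ = q(pair(q(q(pair(pair(c, e), q(e)))), q(q(pair(e, e))))):
1. q(pair(q(q(pair(pair(c, e), q(e)))), q(q(pair(e, e)))))  →  q(q(pair(pair(c, e), q(e))))   [R2 at ε]
2. q(q(pair(pair(c, e), q(e))))  →  q(pair(c, e))   [R2 at 1]
3. q(pair(c, e))  →  c   [R2 at ε]

yes — NF(t₁) = c, NF(t₂) = c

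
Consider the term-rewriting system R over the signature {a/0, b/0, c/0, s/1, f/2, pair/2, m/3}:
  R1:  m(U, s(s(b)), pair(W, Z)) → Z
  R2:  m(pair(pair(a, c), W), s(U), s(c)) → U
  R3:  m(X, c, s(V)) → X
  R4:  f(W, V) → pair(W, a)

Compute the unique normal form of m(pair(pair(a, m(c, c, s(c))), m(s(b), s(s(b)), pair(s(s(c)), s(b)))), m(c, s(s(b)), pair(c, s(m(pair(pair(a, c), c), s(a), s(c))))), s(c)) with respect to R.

1. m(pair(pair(a, m(c, c, s(c))), m(s(b), s(s(b)), pair(s(s(c)), s(b)))), m(c, s(s(b)), pair(c, s(m(pair(pair(a, c), c), s(a), s(c))))), s(c))  →  m(pair(pair(a, c), m(s(b), s(s(b)), pair(s(s(c)), s(b)))), m(c, s(s(b)), pair(c, s(m(pair(pair(a, c), c), s(a), s(c))))), s(c))   [R3 at 1.1.2]
2. m(pair(pair(a, c), m(s(b), s(s(b)), pair(s(s(c)), s(b)))), m(c, s(s(b)), pair(c, s(m(pair(pair(a, c), c), s(a), s(c))))), s(c))  →  m(pair(pair(a, c), s(b)), m(c, s(s(b)), pair(c, s(m(pair(pair(a, c), c), s(a), s(c))))), s(c))   [R1 at 1.2]
3. m(pair(pair(a, c), s(b)), m(c, s(s(b)), pair(c, s(m(pair(pair(a, c), c), s(a), s(c))))), s(c))  →  m(pair(pair(a, c), s(b)), s(m(pair(pair(a, c), c), s(a), s(c))), s(c))   [R1 at 2]
4. m(pair(pair(a, c), s(b)), s(m(pair(pair(a, c), c), s(a), s(c))), s(c))  →  m(pair(pair(a, c), c), s(a), s(c))   [R2 at ε]
5. m(pair(pair(a, c), c), s(a), s(c))  →  a   [R2 at ε]

a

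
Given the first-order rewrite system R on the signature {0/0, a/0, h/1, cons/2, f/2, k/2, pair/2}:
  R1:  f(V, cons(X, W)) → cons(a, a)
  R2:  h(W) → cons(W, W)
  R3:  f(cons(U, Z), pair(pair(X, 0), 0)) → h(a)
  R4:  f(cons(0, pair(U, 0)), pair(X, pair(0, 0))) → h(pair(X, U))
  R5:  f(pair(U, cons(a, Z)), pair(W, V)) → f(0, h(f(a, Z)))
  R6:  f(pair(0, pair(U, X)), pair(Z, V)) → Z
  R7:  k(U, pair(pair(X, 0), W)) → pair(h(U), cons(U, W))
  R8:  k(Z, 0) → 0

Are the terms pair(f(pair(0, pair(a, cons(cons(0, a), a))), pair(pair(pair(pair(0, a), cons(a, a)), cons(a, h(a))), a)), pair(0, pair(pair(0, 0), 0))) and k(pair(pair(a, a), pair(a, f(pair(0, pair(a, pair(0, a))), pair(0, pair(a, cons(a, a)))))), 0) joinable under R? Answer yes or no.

no — NF(t₁) = pair(pair(pair(pair(0, a), cons(a, a)), cons(a, cons(a, a))), pair(0, pair(pair(0, 0), 0))), NF(t₂) = 0

Reduce t₁ = pair(f(pair(0, pair(a, cons(cons(0, a), a))), pair(pair(pair(pair(0, a), cons(a, a)), cons(a, h(a))), a)), pair(0, pair(pair(0, 0), 0))):
1. pair(f(pair(0, pair(a, cons(cons(0, a), a))), pair(pair(pair(pair(0, a), cons(a, a)), cons(a, h(a))), a)), pair(0, pair(pair(0, 0), 0)))  →  pair(pair(pair(pair(0, a), cons(a, a)), cons(a, h(a))), pair(0, pair(pair(0, 0), 0)))   [R6 at 1]
2. pair(pair(pair(pair(0, a), cons(a, a)), cons(a, h(a))), pair(0, pair(pair(0, 0), 0)))  →  pair(pair(pair(pair(0, a), cons(a, a)), cons(a, cons(a, a))), pair(0, pair(pair(0, 0), 0)))   [R2 at 1.2.2]

Reduce t₂ = k(pair(pair(a, a), pair(a, f(pair(0, pair(a, pair(0, a))), pair(0, pair(a, cons(a, a)))))), 0):
1. k(pair(pair(a, a), pair(a, f(pair(0, pair(a, pair(0, a))), pair(0, pair(a, cons(a, a)))))), 0)  →  0   [R8 at ε]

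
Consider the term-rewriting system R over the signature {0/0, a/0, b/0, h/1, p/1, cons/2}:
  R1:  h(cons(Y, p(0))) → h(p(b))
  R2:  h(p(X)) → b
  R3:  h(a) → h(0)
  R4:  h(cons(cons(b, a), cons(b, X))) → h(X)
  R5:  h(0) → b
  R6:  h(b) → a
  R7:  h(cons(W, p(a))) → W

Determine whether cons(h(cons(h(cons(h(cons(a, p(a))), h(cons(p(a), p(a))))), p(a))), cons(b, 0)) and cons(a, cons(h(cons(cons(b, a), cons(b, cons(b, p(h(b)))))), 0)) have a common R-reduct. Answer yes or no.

Reduce t₁ = cons(h(cons(h(cons(h(cons(a, p(a))), h(cons(p(a), p(a))))), p(a))), cons(b, 0)):
1. cons(h(cons(h(cons(h(cons(a, p(a))), h(cons(p(a), p(a))))), p(a))), cons(b, 0))  →  cons(h(cons(h(cons(a, p(a))), h(cons(p(a), p(a))))), cons(b, 0))   [R7 at 1]
2. cons(h(cons(h(cons(a, p(a))), h(cons(p(a), p(a))))), cons(b, 0))  →  cons(h(cons(a, h(cons(p(a), p(a))))), cons(b, 0))   [R7 at 1.1.1]
3. cons(h(cons(a, h(cons(p(a), p(a))))), cons(b, 0))  →  cons(h(cons(a, p(a))), cons(b, 0))   [R7 at 1.1.2]
4. cons(h(cons(a, p(a))), cons(b, 0))  →  cons(a, cons(b, 0))   [R7 at 1]

Reduce t₂ = cons(a, cons(h(cons(cons(b, a), cons(b, cons(b, p(h(b)))))), 0)):
1. cons(a, cons(h(cons(cons(b, a), cons(b, cons(b, p(h(b)))))), 0))  →  cons(a, cons(h(cons(b, p(h(b)))), 0))   [R4 at 2.1]
2. cons(a, cons(h(cons(b, p(h(b)))), 0))  →  cons(a, cons(h(cons(b, p(a))), 0))   [R6 at 2.1.1.2.1]
3. cons(a, cons(h(cons(b, p(a))), 0))  →  cons(a, cons(b, 0))   [R7 at 2.1]

yes — NF(t₁) = cons(a, cons(b, 0)), NF(t₂) = cons(a, cons(b, 0))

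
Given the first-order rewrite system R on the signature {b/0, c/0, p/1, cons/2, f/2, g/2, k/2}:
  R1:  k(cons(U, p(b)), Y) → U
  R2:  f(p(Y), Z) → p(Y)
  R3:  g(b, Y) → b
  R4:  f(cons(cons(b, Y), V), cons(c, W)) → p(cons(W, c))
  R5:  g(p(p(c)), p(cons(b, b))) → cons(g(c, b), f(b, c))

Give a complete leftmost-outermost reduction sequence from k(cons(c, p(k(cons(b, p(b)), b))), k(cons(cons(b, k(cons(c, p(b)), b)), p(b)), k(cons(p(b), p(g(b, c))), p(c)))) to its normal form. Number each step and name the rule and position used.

c

1. k(cons(c, p(k(cons(b, p(b)), b))), k(cons(cons(b, k(cons(c, p(b)), b)), p(b)), k(cons(p(b), p(g(b, c))), p(c))))  →  k(cons(c, p(b)), k(cons(cons(b, k(cons(c, p(b)), b)), p(b)), k(cons(p(b), p(g(b, c))), p(c))))   [R1 at 1.2.1]
2. k(cons(c, p(b)), k(cons(cons(b, k(cons(c, p(b)), b)), p(b)), k(cons(p(b), p(g(b, c))), p(c))))  →  c   [R1 at ε]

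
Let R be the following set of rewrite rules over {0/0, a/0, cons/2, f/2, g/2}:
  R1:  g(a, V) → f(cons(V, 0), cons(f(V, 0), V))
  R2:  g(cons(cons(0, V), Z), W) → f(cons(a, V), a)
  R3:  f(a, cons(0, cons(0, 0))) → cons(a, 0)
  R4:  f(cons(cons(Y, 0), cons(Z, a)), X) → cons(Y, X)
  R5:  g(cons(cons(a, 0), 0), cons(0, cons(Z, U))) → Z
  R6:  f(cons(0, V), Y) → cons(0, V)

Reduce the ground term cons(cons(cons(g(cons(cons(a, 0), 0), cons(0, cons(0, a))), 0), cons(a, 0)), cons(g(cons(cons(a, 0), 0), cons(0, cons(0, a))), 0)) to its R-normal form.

cons(cons(cons(0, 0), cons(a, 0)), cons(0, 0))

1. cons(cons(cons(g(cons(cons(a, 0), 0), cons(0, cons(0, a))), 0), cons(a, 0)), cons(g(cons(cons(a, 0), 0), cons(0, cons(0, a))), 0))  →  cons(cons(cons(0, 0), cons(a, 0)), cons(g(cons(cons(a, 0), 0), cons(0, cons(0, a))), 0))   [R5 at 1.1.1]
2. cons(cons(cons(0, 0), cons(a, 0)), cons(g(cons(cons(a, 0), 0), cons(0, cons(0, a))), 0))  →  cons(cons(cons(0, 0), cons(a, 0)), cons(0, 0))   [R5 at 2.1]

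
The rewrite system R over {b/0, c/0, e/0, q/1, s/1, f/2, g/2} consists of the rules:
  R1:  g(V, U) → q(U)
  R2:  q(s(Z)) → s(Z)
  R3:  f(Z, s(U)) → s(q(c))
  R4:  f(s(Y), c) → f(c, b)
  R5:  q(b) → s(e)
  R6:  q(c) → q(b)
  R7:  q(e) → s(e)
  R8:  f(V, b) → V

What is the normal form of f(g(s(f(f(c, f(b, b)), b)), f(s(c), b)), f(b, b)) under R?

1. f(g(s(f(f(c, f(b, b)), b)), f(s(c), b)), f(b, b))  →  f(q(f(s(c), b)), f(b, b))   [R1 at 1]
2. f(q(f(s(c), b)), f(b, b))  →  f(q(s(c)), f(b, b))   [R8 at 1.1]
3. f(q(s(c)), f(b, b))  →  f(s(c), f(b, b))   [R2 at 1]
4. f(s(c), f(b, b))  →  f(s(c), b)   [R8 at 2]
5. f(s(c), b)  →  s(c)   [R8 at ε]

s(c)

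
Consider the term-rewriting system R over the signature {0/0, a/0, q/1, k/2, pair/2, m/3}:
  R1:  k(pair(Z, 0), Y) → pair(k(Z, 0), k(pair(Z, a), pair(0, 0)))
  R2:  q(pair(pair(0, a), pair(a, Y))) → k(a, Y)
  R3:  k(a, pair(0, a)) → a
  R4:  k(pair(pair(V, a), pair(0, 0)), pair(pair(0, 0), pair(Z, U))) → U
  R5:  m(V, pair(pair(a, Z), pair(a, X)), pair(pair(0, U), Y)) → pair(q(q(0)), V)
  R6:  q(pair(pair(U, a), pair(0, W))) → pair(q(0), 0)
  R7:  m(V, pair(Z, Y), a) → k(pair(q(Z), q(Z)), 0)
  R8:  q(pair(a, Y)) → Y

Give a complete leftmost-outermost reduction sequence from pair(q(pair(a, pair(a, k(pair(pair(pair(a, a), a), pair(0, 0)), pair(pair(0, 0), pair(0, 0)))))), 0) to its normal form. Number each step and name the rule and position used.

1. pair(q(pair(a, pair(a, k(pair(pair(pair(a, a), a), pair(0, 0)), pair(pair(0, 0), pair(0, 0)))))), 0)  →  pair(pair(a, k(pair(pair(pair(a, a), a), pair(0, 0)), pair(pair(0, 0), pair(0, 0)))), 0)   [R8 at 1]
2. pair(pair(a, k(pair(pair(pair(a, a), a), pair(0, 0)), pair(pair(0, 0), pair(0, 0)))), 0)  →  pair(pair(a, 0), 0)   [R4 at 1.2]

pair(pair(a, 0), 0)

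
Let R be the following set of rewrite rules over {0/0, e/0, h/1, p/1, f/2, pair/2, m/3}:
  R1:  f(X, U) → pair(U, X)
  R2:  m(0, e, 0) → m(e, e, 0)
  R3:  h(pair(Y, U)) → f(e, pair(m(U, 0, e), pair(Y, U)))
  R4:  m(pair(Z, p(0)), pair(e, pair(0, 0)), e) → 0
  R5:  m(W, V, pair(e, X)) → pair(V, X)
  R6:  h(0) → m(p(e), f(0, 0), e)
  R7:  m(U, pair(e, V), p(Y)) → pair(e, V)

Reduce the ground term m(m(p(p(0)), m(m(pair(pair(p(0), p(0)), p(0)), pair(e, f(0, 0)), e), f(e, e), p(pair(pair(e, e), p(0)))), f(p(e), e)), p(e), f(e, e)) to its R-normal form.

1. m(m(p(p(0)), m(m(pair(pair(p(0), p(0)), p(0)), pair(e, f(0, 0)), e), f(e, e), p(pair(pair(e, e), p(0)))), f(p(e), e)), p(e), f(e, e))  →  m(m(p(p(0)), m(m(pair(pair(p(0), p(0)), p(0)), pair(e, pair(0, 0)), e), f(e, e), p(pair(pair(e, e), p(0)))), f(p(e), e)), p(e), f(e, e))   [R1 at 1.2.1.2.2]
2. m(m(p(p(0)), m(m(pair(pair(p(0), p(0)), p(0)), pair(e, pair(0, 0)), e), f(e, e), p(pair(pair(e, e), p(0)))), f(p(e), e)), p(e), f(e, e))  →  m(m(p(p(0)), m(0, f(e, e), p(pair(pair(e, e), p(0)))), f(p(e), e)), p(e), f(e, e))   [R4 at 1.2.1]
3. m(m(p(p(0)), m(0, f(e, e), p(pair(pair(e, e), p(0)))), f(p(e), e)), p(e), f(e, e))  →  m(m(p(p(0)), m(0, pair(e, e), p(pair(pair(e, e), p(0)))), f(p(e), e)), p(e), f(e, e))   [R1 at 1.2.2]
4. m(m(p(p(0)), m(0, pair(e, e), p(pair(pair(e, e), p(0)))), f(p(e), e)), p(e), f(e, e))  →  m(m(p(p(0)), pair(e, e), f(p(e), e)), p(e), f(e, e))   [R7 at 1.2]
5. m(m(p(p(0)), pair(e, e), f(p(e), e)), p(e), f(e, e))  →  m(m(p(p(0)), pair(e, e), pair(e, p(e))), p(e), f(e, e))   [R1 at 1.3]
6. m(m(p(p(0)), pair(e, e), pair(e, p(e))), p(e), f(e, e))  →  m(pair(pair(e, e), p(e)), p(e), f(e, e))   [R5 at 1]
7. m(pair(pair(e, e), p(e)), p(e), f(e, e))  →  m(pair(pair(e, e), p(e)), p(e), pair(e, e))   [R1 at 3]
8. m(pair(pair(e, e), p(e)), p(e), pair(e, e))  →  pair(p(e), e)   [R5 at ε]

pair(p(e), e)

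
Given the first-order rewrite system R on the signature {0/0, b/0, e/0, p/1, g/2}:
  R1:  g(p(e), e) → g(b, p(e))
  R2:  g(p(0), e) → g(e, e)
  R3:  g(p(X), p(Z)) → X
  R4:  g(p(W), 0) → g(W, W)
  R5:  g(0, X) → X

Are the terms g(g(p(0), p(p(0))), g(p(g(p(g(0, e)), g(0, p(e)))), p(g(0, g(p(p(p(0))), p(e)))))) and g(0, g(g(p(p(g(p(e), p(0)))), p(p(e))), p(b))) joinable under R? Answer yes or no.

Reduce t₁ = g(g(p(0), p(p(0))), g(p(g(p(g(0, e)), g(0, p(e)))), p(g(0, g(p(p(p(0))), p(e)))))):
1. g(g(p(0), p(p(0))), g(p(g(p(g(0, e)), g(0, p(e)))), p(g(0, g(p(p(p(0))), p(e))))))  →  g(0, g(p(g(p(g(0, e)), g(0, p(e)))), p(g(0, g(p(p(p(0))), p(e))))))   [R3 at 1]
2. g(0, g(p(g(p(g(0, e)), g(0, p(e)))), p(g(0, g(p(p(p(0))), p(e))))))  →  g(p(g(p(g(0, e)), g(0, p(e)))), p(g(0, g(p(p(p(0))), p(e)))))   [R5 at ε]
3. g(p(g(p(g(0, e)), g(0, p(e)))), p(g(0, g(p(p(p(0))), p(e)))))  →  g(p(g(0, e)), g(0, p(e)))   [R3 at ε]
4. g(p(g(0, e)), g(0, p(e)))  →  g(p(e), g(0, p(e)))   [R5 at 1.1]
5. g(p(e), g(0, p(e)))  →  g(p(e), p(e))   [R5 at 2]
6. g(p(e), p(e))  →  e   [R3 at ε]

Reduce t₂ = g(0, g(g(p(p(g(p(e), p(0)))), p(p(e))), p(b))):
1. g(0, g(g(p(p(g(p(e), p(0)))), p(p(e))), p(b)))  →  g(g(p(p(g(p(e), p(0)))), p(p(e))), p(b))   [R5 at ε]
2. g(g(p(p(g(p(e), p(0)))), p(p(e))), p(b))  →  g(p(g(p(e), p(0))), p(b))   [R3 at 1]
3. g(p(g(p(e), p(0))), p(b))  →  g(p(e), p(0))   [R3 at ε]
4. g(p(e), p(0))  →  e   [R3 at ε]

yes — NF(t₁) = e, NF(t₂) = e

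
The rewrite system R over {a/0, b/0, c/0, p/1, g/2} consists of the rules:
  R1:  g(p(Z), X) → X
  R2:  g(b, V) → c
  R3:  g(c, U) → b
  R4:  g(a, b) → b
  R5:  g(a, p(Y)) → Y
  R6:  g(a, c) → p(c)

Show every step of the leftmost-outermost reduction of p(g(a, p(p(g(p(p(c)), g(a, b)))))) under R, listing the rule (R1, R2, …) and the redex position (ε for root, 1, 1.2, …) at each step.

1. p(g(a, p(p(g(p(p(c)), g(a, b))))))  →  p(p(g(p(p(c)), g(a, b))))   [R5 at 1]
2. p(p(g(p(p(c)), g(a, b))))  →  p(p(g(a, b)))   [R1 at 1.1]
3. p(p(g(a, b)))  →  p(p(b))   [R4 at 1.1]

p(p(b))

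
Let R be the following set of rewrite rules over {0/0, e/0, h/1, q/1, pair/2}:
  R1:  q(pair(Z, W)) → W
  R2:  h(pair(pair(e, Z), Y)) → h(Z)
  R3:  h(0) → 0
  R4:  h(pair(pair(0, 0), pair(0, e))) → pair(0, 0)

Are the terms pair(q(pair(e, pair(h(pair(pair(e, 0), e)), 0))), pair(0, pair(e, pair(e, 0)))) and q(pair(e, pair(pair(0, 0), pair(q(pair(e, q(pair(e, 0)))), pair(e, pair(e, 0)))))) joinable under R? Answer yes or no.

yes — NF(t₁) = pair(pair(0, 0), pair(0, pair(e, pair(e, 0)))), NF(t₂) = pair(pair(0, 0), pair(0, pair(e, pair(e, 0))))

Reduce t₁ = pair(q(pair(e, pair(h(pair(pair(e, 0), e)), 0))), pair(0, pair(e, pair(e, 0)))):
1. pair(q(pair(e, pair(h(pair(pair(e, 0), e)), 0))), pair(0, pair(e, pair(e, 0))))  →  pair(pair(h(pair(pair(e, 0), e)), 0), pair(0, pair(e, pair(e, 0))))   [R1 at 1]
2. pair(pair(h(pair(pair(e, 0), e)), 0), pair(0, pair(e, pair(e, 0))))  →  pair(pair(h(0), 0), pair(0, pair(e, pair(e, 0))))   [R2 at 1.1]
3. pair(pair(h(0), 0), pair(0, pair(e, pair(e, 0))))  →  pair(pair(0, 0), pair(0, pair(e, pair(e, 0))))   [R3 at 1.1]

Reduce t₂ = q(pair(e, pair(pair(0, 0), pair(q(pair(e, q(pair(e, 0)))), pair(e, pair(e, 0)))))):
1. q(pair(e, pair(pair(0, 0), pair(q(pair(e, q(pair(e, 0)))), pair(e, pair(e, 0))))))  →  pair(pair(0, 0), pair(q(pair(e, q(pair(e, 0)))), pair(e, pair(e, 0))))   [R1 at ε]
2. pair(pair(0, 0), pair(q(pair(e, q(pair(e, 0)))), pair(e, pair(e, 0))))  →  pair(pair(0, 0), pair(q(pair(e, 0)), pair(e, pair(e, 0))))   [R1 at 2.1]
3. pair(pair(0, 0), pair(q(pair(e, 0)), pair(e, pair(e, 0))))  →  pair(pair(0, 0), pair(0, pair(e, pair(e, 0))))   [R1 at 2.1]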